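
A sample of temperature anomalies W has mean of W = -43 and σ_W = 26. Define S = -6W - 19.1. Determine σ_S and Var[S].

S = -6W - 19.1 is linear with a = -6, b = -19.1.
σ_S = |a|·σ_W = |-6|·26 = 156.
Var[W] = 26² = 676.
Var[S] = a²·Var[W] = (-6)²·676 = 24336 (the additive constant -19.1 does not affect variance).

σ_S = 156, Var[S] = 24336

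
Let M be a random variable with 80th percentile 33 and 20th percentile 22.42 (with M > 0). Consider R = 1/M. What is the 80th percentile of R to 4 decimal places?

1/M is decreasing on M > 0, so percentile order reverses: P_{80}(R) uses P_{20}(M) = 22.42.
P_{80}(R) = 1/22.42 ≈ 0.0446.

80th percentile of R = 0.0446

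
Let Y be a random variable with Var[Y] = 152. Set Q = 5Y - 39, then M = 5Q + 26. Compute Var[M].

Var[Q] = 5²·152 = 3800.
Var[M] = 5²·3800 = 95000.

Var[M] = 95000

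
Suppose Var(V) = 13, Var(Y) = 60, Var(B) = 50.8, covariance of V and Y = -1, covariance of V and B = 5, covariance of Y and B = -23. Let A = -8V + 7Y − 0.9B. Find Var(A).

Var(A) = a²·Var(V) + b²·Var(Y) + c²·Var(B) + 2ab·covariance of V and Y + 2ac·covariance of V and B + 2bc·covariance of Y and B, with a = -8, b = 7, c = -0.9.
= 832 + 2940 + 41.148 + 112 + 72 + 289.8
= 4286.948.

Var(A) = 4286.948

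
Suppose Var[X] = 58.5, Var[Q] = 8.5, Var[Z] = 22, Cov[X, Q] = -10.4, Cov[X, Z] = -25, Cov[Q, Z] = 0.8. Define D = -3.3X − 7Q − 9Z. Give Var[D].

Var[D] = 970.885

Var[D] = a²·Var[X] + b²·Var[Q] + c²·Var[Z] + 2ab·Cov[X, Q] + 2ac·Cov[X, Z] + 2bc·Cov[Q, Z], with a = -3.3, b = -7, c = -9.
= 637.065 + 416.5 + 1782 + (-480.48) + (-1485) + 100.8
= 970.885.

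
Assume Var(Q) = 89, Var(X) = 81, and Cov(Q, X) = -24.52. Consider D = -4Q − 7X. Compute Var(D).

Var(D) = 4019.88

Var(D) = a²·Var(Q) + b²·Var(X) + 2ab·Cov(Q, X) with a = -4, b = -7.
= (-4)²·89 + (-7)²·81 + 2·(-4)·(-7)·(-24.52)
= 1424 + 3969 + (-1373.12) = 4019.88.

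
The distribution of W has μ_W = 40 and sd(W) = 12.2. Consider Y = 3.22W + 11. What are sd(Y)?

sd(Y) = 39.284

Y = 3.22W + 11 is linear with a = 3.22, b = 11.
sd(Y) = |a|·sd(W) = |3.22|·12.2 = 39.284.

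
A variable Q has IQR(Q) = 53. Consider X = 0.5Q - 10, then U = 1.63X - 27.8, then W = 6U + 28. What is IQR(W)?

IQR(X) = |0.5|·53 = 26.5.
IQR(U) = |1.63|·26.5 = 43.195.
IQR(W) = |6|·43.195 = 259.17.

IQR(W) = 259.17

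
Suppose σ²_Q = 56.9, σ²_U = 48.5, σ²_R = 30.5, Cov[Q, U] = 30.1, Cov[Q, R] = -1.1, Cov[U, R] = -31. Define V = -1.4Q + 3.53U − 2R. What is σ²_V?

σ²_V = a²·σ²_Q + b²·σ²_U + c²·σ²_R + 2ab·Cov[Q, U] + 2ac·Cov[Q, R] + 2bc·Cov[U, R], with a = -1.4, b = 3.53, c = -2.
= 111.524 + 604.35365 + 122 + (-297.5084) + (-6.16) + 437.72
= 971.92925.

σ²_V = 971.92925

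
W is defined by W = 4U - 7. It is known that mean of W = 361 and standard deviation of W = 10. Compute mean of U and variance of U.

mean of U = 92, variance of U = 6.25

From W = 4U - 7: mean of W = a·mean of U + b, so mean of U = (mean of W − b)/a = (361 − (-7))/4 = 92.
variance of W = 10² = 100.
variance of W = a²·variance of U, so variance of U = 100/4² = 6.25.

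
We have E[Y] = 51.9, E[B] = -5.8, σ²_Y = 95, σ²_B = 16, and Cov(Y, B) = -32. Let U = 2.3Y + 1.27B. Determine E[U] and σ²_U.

E[U] = 112.004, σ²_U = 341.4124

E[U] = 2.3·E[Y] + 1.27·E[B] = 2.3·51.9 + 1.27·(-5.8) = 112.004.
σ²_U = a²·σ²_Y + b²·σ²_B + 2ab·Cov(Y, B) with a = 2.3, b = 1.27.
= 2.3²·95 + 1.27²·16 + 2·2.3·1.27·(-32)
= 502.55 + 25.8064 + (-186.944) = 341.4124.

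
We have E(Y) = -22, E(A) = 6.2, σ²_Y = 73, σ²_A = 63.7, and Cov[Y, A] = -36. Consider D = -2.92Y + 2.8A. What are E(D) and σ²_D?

E(D) = 81.6, σ²_D = 1710.5072

E(D) = (-2.92)·E(Y) + 2.8·E(A) = (-2.92)·(-22) + 2.8·6.2 = 81.6.
σ²_D = a²·σ²_Y + b²·σ²_A + 2ab·Cov[Y, A] with a = -2.92, b = 2.8.
= (-2.92)²·73 + 2.8²·63.7 + 2·(-2.92)·2.8·(-36)
= 622.4272 + 499.408 + 588.672 = 1710.5072.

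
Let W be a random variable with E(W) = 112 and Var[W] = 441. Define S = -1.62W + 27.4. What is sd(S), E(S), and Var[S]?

sd(S) = 34.02, E(S) = -154.04, Var[S] = 1157.3604

S = -1.62W + 27.4 is linear with a = -1.62, b = 27.4.
sd(W) = √441 = 21.
sd(S) = |a|·sd(W) = |-1.62|·21 = 34.02.
E(S) = a·E(W) + b = (-1.62)·112 + 27.4 = -154.04.
Var[S] = a²·Var[W] = (-1.62)²·441 = 1157.3604 (the additive constant 27.4 does not affect variance).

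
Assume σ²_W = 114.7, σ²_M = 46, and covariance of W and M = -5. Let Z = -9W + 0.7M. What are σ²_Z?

σ²_Z = a²·σ²_W + b²·σ²_M + 2ab·covariance of W and M with a = -9, b = 0.7.
= (-9)²·114.7 + 0.7²·46 + 2·(-9)·0.7·(-5)
= 9290.7 + 22.54 + 63 = 9376.24.

σ²_Z = 9376.24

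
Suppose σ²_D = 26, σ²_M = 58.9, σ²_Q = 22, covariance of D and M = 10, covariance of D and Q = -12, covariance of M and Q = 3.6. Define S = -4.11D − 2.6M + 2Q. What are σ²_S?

σ²_S = 1298.9186

σ²_S = a²·σ²_D + b²·σ²_M + c²·σ²_Q + 2ab·covariance of D and M + 2ac·covariance of D and Q + 2bc·covariance of M and Q, with a = -4.11, b = -2.6, c = 2.
= 439.1946 + 398.164 + 88 + 213.72 + 197.28 + (-37.44)
= 1298.9186.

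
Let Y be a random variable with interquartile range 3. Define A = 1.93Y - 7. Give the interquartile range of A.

IQR(A) = 5.79

Under A = aY + b, IQR(A) = |a|·IQR(Y) = |1.93|·3 = 5.79 (shifts cancel; spread scales by |a|).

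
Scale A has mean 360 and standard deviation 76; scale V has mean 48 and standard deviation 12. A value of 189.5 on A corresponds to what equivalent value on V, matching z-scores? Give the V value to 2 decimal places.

V = 21.08

z = (189.5 − 360)/76 ≈ -2.2434.
V = 48 + z·12 = 48 + (189.5 − 360)·12/76 ≈ 21.08.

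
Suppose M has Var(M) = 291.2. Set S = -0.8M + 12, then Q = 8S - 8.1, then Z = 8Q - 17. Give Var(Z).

Var(Z) = 763363.328

Var(S) = (-0.8)²·291.2 = 186.368.
Var(Q) = 8²·186.368 = 11927.552.
Var(Z) = 8²·11927.552 = 763363.328.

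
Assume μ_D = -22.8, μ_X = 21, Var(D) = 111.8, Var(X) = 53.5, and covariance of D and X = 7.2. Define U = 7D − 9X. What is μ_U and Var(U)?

μ_U = -348.6, Var(U) = 8904.5

μ_U = 7·μ_D + (-9)·μ_X = 7·(-22.8) + (-9)·21 = -348.6.
Var(U) = a²·Var(D) + b²·Var(X) + 2ab·covariance of D and X with a = 7, b = -9.
= 7²·111.8 + (-9)²·53.5 + 2·7·(-9)·7.2
= 5478.2 + 4333.5 + (-907.2) = 8904.5.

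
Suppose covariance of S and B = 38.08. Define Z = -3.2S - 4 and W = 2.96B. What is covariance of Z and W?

covariance of Z and W = a·c·covariance of S and B = (-3.2)·2.96·38.08 = -360.69376. Additive constants drop out.

covariance of Z and W = -360.69376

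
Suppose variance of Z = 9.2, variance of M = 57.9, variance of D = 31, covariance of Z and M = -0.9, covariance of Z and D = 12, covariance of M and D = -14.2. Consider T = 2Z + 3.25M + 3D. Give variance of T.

variance of T = a²·variance of Z + b²·variance of M + c²·variance of D + 2ab·covariance of Z and M + 2ac·covariance of Z and D + 2bc·covariance of M and D, with a = 2, b = 3.25, c = 3.
= 36.8 + 611.56875 + 279 + (-11.7) + 144 + (-276.9)
= 782.76875.

variance of T = 782.76875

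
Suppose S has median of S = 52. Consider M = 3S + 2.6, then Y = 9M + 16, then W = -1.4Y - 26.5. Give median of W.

median of W = -2047.26

median of M = 3·52 + 2.6 = 158.6.
median of Y = 9·158.6 + 16 = 1443.4.
median of W = (-1.4)·1443.4 + (-26.5) = -2047.26.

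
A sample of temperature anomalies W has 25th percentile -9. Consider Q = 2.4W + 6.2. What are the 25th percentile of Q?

25th percentile of Q = -15.4

Since a = 2.4 > 0 the transformation is increasing, so the 25th percentile of Q = a·(P_{25} of W) + b = 2.4·(-9) + 6.2 = -15.4.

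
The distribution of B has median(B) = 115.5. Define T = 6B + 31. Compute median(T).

median(T) = 724

A linear map preserves order up to sign, so median(T) = a·median(B) + b = 6·115.5 + 31 = 724.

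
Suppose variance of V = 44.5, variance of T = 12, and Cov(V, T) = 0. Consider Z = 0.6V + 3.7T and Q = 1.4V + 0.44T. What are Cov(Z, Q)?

Cov(Z, Q) = 56.916

By bilinearity, Cov(Z, Q) = ac·variance of V + bd·variance of T + (ad+bc)·Cov(V, T), with a=0.6, b=3.7, c=1.4, d=0.44.
ac·variance of V = 0.6·1.4·44.5 = 37.38
bd·variance of T = 3.7·0.44·12 = 19.536
(ad+bc)·Cov(V, T) = (5.444)·0 = 0
Cov(Z, Q) = 37.38 + 19.536 + 0 = 56.916.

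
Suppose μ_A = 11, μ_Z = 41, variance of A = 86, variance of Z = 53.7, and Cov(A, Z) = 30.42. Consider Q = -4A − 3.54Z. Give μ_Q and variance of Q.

μ_Q = (-4)·μ_A + (-3.54)·μ_Z = (-4)·11 + (-3.54)·41 = -189.14.
variance of Q = a²·variance of A + b²·variance of Z + 2ab·Cov(A, Z) with a = -4, b = -3.54.
= (-4)²·86 + (-3.54)²·53.7 + 2·(-4)·(-3.54)·30.42
= 1376 + 672.94692 + 861.4944 = 2910.44132.

μ_Q = -189.14, variance of Q = 2910.44132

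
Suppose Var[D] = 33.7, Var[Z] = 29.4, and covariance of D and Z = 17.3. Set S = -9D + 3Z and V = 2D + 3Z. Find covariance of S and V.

covariance of S and V = -705.3

By bilinearity, covariance of S and V = ac·Var[D] + bd·Var[Z] + (ad+bc)·covariance of D and Z, with a=-9, b=3, c=2, d=3.
ac·Var[D] = (-9)·2·33.7 = -606.6
bd·Var[Z] = 3·3·29.4 = 264.6
(ad+bc)·covariance of D and Z = (-21)·17.3 = -363.3
covariance of S and V = -606.6 + 264.6 + (-363.3) = -705.3.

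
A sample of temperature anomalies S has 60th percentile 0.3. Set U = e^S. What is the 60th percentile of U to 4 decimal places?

60th percentile of U = 1.3499

e^S is increasing, so P_{60}(U) = g(P_{60}(S)) ≈ 1.3499.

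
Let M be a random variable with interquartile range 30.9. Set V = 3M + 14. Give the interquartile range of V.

IQR(V) = 92.7

Under V = aM + b, IQR(V) = |a|·IQR(M) = |3|·30.9 = 92.7 (shifts cancel; spread scales by |a|).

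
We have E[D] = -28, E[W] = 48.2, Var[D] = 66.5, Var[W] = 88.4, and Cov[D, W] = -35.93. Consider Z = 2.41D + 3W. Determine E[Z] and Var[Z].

E[Z] = 77.12, Var[Z] = 662.29085

E[Z] = 2.41·E[D] + 3·E[W] = 2.41·(-28) + 3·48.2 = 77.12.
Var[Z] = a²·Var[D] + b²·Var[W] + 2ab·Cov[D, W] with a = 2.41, b = 3.
= 2.41²·66.5 + 3²·88.4 + 2·2.41·3·(-35.93)
= 386.23865 + 795.6 + (-519.5478) = 662.29085.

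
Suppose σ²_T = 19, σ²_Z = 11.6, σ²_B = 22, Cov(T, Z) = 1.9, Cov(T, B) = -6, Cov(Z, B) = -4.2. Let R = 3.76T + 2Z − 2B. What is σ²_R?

σ²_R = a²·σ²_T + b²·σ²_Z + c²·σ²_B + 2ab·Cov(T, Z) + 2ac·Cov(T, B) + 2bc·Cov(Z, B), with a = 3.76, b = 2, c = -2.
= 268.6144 + 46.4 + 88 + 28.576 + 90.24 + 33.6
= 555.4304.

σ²_R = 555.4304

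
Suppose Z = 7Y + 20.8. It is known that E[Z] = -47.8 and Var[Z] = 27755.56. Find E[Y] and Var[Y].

From Z = 7Y + 20.8: E[Z] = a·E[Y] + b, so E[Y] = (E[Z] − b)/a = (-47.8 − 20.8)/7 = -9.8.
Var[Z] = a²·Var[Y], so Var[Y] = 27755.56/7² = 566.44.

E[Y] = -9.8, Var[Y] = 566.44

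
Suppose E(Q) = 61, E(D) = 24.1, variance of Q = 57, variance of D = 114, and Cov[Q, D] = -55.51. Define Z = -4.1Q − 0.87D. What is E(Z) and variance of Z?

E(Z) = (-4.1)·E(Q) + (-0.87)·E(D) = (-4.1)·61 + (-0.87)·24.1 = -271.067.
variance of Z = a²·variance of Q + b²·variance of D + 2ab·Cov[Q, D] with a = -4.1, b = -0.87.
= (-4.1)²·57 + (-0.87)²·114 + 2·(-4.1)·(-0.87)·(-55.51)
= 958.17 + 86.2866 + (-396.00834) = 648.44826.

E(Z) = -271.067, variance of Z = 648.44826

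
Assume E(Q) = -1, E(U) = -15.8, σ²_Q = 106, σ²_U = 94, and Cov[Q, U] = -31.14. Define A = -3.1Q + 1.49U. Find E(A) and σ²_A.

E(A) = -20.442, σ²_A = 1515.02072

E(A) = (-3.1)·E(Q) + 1.49·E(U) = (-3.1)·(-1) + 1.49·(-15.8) = -20.442.
σ²_A = a²·σ²_Q + b²·σ²_U + 2ab·Cov[Q, U] with a = -3.1, b = 1.49.
= (-3.1)²·106 + 1.49²·94 + 2·(-3.1)·1.49·(-31.14)
= 1018.66 + 208.6894 + 287.67132 = 1515.02072.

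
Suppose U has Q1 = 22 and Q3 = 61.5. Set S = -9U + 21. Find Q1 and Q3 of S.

Q1(S) = -532.5, Q3(S) = -177

a = -9 < 0 reverses order: Q1(S) comes from Q3(U), Q3(S) from Q1(U).
Q1(S) = (-9)·61.5 + 21 = -532.5; Q3(S) = (-9)·22 + 21 = -177.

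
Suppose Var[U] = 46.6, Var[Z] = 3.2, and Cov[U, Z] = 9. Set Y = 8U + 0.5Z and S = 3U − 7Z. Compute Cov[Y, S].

Cov[Y, S] = 616.7

By bilinearity, Cov[Y, S] = ac·Var[U] + bd·Var[Z] + (ad+bc)·Cov[U, Z], with a=8, b=0.5, c=3, d=-7.
ac·Var[U] = 8·3·46.6 = 1118.4
bd·Var[Z] = 0.5·(-7)·3.2 = -11.2
(ad+bc)·Cov[U, Z] = (-54.5)·9 = -490.5
Cov[Y, S] = 1118.4 + (-11.2) + (-490.5) = 616.7.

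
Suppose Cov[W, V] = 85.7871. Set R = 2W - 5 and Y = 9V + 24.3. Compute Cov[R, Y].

Cov[R, Y] = 1544.1678

Cov[R, Y] = a·c·Cov[W, V] = 2·9·85.7871 = 1544.1678. Additive constants drop out.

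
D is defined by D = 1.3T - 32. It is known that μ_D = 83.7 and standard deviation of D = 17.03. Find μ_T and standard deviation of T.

From D = 1.3T - 32: μ_D = a·μ_T + b, so μ_T = (μ_D − b)/a = (83.7 − (-32))/1.3 = 89.
standard deviation of D = |a|·standard deviation of T, so standard deviation of T = 17.03/|1.3| = 13.1.

μ_T = 89, standard deviation of T = 13.1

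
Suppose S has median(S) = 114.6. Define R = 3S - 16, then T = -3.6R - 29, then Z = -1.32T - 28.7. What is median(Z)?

median(R) = 3·114.6 + (-16) = 327.8.
median(T) = (-3.6)·327.8 + (-29) = -1209.08.
median(Z) = (-1.32)·(-1209.08) + (-28.7) = 1567.2856.

median(Z) = 1567.2856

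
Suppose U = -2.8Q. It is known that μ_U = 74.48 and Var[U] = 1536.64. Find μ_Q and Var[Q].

μ_Q = -26.6, Var[Q] = 196

From U = -2.8Q: μ_U = a·μ_Q + b, so μ_Q = (μ_U − b)/a = (74.48 − 0)/(-2.8) = -26.6.
Var[U] = a²·Var[Q], so Var[Q] = 1536.64/(-2.8)² = 196.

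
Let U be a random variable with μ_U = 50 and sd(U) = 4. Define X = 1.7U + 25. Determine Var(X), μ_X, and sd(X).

Var(X) = 46.24, μ_X = 110, sd(X) = 6.8

X = 1.7U + 25 is linear with a = 1.7, b = 25.
Var(U) = 4² = 16.
Var(X) = a²·Var(U) = 1.7²·16 = 46.24 (the additive constant 25 does not affect variance).
μ_X = a·μ_U + b = 1.7·50 + 25 = 110.
sd(X) = |a|·sd(U) = |1.7|·4 = 6.8.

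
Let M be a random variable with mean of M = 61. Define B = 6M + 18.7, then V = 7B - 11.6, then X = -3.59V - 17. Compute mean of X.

mean of B = 6·61 + 18.7 = 384.7.
mean of V = 7·384.7 + (-11.6) = 2681.3.
mean of X = (-3.59)·2681.3 + (-17) = -9642.867.

mean of X = -9642.867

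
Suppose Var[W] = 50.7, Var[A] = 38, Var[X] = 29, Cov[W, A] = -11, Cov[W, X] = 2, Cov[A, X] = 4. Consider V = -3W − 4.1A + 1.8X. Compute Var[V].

Var[V] = a²·Var[W] + b²·Var[A] + c²·Var[X] + 2ab·Cov[W, A] + 2ac·Cov[W, X] + 2bc·Cov[A, X], with a = -3, b = -4.1, c = 1.8.
= 456.3 + 638.78 + 93.96 + (-270.6) + (-21.6) + (-59.04)
= 837.8.

Var[V] = 837.8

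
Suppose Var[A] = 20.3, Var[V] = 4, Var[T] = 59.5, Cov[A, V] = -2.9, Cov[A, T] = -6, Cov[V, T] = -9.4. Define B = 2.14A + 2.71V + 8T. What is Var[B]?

Var[B] = 3283.68176

Var[B] = a²·Var[A] + b²·Var[V] + c²·Var[T] + 2ab·Cov[A, V] + 2ac·Cov[A, T] + 2bc·Cov[V, T], with a = 2.14, b = 2.71, c = 8.
= 92.96588 + 29.3764 + 3808 + (-33.63652) + (-205.44) + (-407.584)
= 3283.68176.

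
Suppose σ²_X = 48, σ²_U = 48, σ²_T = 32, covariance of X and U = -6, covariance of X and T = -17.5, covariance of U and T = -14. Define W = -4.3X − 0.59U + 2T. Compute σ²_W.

σ²_W = 1335.8248

σ²_W = a²·σ²_X + b²·σ²_U + c²·σ²_T + 2ab·covariance of X and U + 2ac·covariance of X and T + 2bc·covariance of U and T, with a = -4.3, b = -0.59, c = 2.
= 887.52 + 16.7088 + 128 + (-30.444) + 301 + 33.04
= 1335.8248.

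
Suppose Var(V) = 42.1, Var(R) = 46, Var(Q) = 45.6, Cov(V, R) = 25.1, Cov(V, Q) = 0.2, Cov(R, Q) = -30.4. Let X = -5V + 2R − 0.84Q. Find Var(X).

Var(X) = 870.49936

Var(X) = a²·Var(V) + b²·Var(R) + c²·Var(Q) + 2ab·Cov(V, R) + 2ac·Cov(V, Q) + 2bc·Cov(R, Q), with a = -5, b = 2, c = -0.84.
= 1052.5 + 184 + 32.17536 + (-502) + 1.68 + 102.144
= 870.49936.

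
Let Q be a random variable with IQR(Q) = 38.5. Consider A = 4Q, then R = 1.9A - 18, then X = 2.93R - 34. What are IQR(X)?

IQR(A) = |4|·38.5 = 154.
IQR(R) = |1.9|·154 = 292.6.
IQR(X) = |2.93|·292.6 = 857.318.

IQR(X) = 857.318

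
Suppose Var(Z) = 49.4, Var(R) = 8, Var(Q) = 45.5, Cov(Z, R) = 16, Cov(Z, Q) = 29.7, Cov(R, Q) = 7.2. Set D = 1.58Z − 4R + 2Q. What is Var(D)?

Var(D) = 303.58616

Var(D) = a²·Var(Z) + b²·Var(R) + c²·Var(Q) + 2ab·Cov(Z, R) + 2ac·Cov(Z, Q) + 2bc·Cov(R, Q), with a = 1.58, b = -4, c = 2.
= 123.32216 + 128 + 182 + (-202.24) + 187.704 + (-115.2)
= 303.58616.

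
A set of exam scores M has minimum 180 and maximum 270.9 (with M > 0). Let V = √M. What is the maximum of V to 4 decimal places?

√M is increasing on this domain, so max(V) comes from max(M) = 270.9: max(V) = √(270.9) ≈ 16.459.

max(V) = 16.459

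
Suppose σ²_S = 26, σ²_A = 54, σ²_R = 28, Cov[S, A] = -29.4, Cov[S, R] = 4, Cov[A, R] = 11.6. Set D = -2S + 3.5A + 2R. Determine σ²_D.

σ²_D = a²·σ²_S + b²·σ²_A + c²·σ²_R + 2ab·Cov[S, A] + 2ac·Cov[S, R] + 2bc·Cov[A, R], with a = -2, b = 3.5, c = 2.
= 104 + 661.5 + 112 + 411.6 + (-32) + 162.4
= 1419.5.

σ²_D = 1419.5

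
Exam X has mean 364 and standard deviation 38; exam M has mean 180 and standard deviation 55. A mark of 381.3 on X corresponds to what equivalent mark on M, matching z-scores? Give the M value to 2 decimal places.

M = 205.04

z = (381.3 − 364)/38 ≈ 0.4553.
M = 180 + z·55 = 180 + (381.3 − 364)·55/38 ≈ 205.04.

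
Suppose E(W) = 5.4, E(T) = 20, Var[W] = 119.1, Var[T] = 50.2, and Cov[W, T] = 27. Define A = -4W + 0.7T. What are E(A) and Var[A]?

E(A) = -7.6, Var[A] = 1778.998

E(A) = (-4)·E(W) + 0.7·E(T) = (-4)·5.4 + 0.7·20 = -7.6.
Var[A] = a²·Var[W] + b²·Var[T] + 2ab·Cov[W, T] with a = -4, b = 0.7.
= (-4)²·119.1 + 0.7²·50.2 + 2·(-4)·0.7·27
= 1905.6 + 24.598 + (-151.2) = 1778.998.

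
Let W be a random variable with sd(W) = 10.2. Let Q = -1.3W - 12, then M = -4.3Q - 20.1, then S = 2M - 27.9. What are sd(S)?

sd(Q) = |-1.3|·10.2 = 13.26.
sd(M) = |-4.3|·13.26 = 57.018.
sd(S) = |2|·57.018 = 114.036.

sd(S) = 114.036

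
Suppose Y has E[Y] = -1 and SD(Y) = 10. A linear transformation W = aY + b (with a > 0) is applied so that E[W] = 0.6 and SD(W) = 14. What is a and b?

SD(W) = a·SD(Y) (a > 0), so a = 14/10 = 1.4.
E[W] = a·E[Y] + b, so b = 0.6 − 1.4·(-1) = 2.

a = 1.4, b = 2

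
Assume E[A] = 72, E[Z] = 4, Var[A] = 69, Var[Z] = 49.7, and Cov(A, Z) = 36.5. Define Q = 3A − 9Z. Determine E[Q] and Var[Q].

E[Q] = 180, Var[Q] = 2675.7

E[Q] = 3·E[A] + (-9)·E[Z] = 3·72 + (-9)·4 = 180.
Var[Q] = a²·Var[A] + b²·Var[Z] + 2ab·Cov(A, Z) with a = 3, b = -9.
= 3²·69 + (-9)²·49.7 + 2·3·(-9)·36.5
= 621 + 4025.7 + (-1971) = 2675.7.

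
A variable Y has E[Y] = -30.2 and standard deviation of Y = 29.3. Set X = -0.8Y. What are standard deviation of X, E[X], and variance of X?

standard deviation of X = 23.44, E[X] = 24.16, variance of X = 549.4336

X = -0.8Y is linear with a = -0.8, b = 0.
standard deviation of X = |a|·standard deviation of Y = |-0.8|·29.3 = 23.44.
E[X] = a·E[Y] + b = (-0.8)·(-30.2) = 24.16.
variance of Y = 29.3² = 858.49.
variance of X = a²·variance of Y = (-0.8)²·858.49 = 549.4336.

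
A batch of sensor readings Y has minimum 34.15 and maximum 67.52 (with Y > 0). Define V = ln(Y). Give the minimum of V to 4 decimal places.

ln(Y) is increasing on this domain, so min(V) comes from min(Y) = 34.15: min(V) = ln(34.15) ≈ 3.5308.

min(V) = 3.5308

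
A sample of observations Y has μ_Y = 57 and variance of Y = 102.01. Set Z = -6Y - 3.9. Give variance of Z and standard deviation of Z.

Z = -6Y - 3.9 is linear with a = -6, b = -3.9.
variance of Z = a²·variance of Y = (-6)²·102.01 = 3672.36 (the additive constant -3.9 does not affect variance).
standard deviation of Y = √102.01 = 10.1.
standard deviation of Z = |a|·standard deviation of Y = |-6|·10.1 = 60.6.

variance of Z = 3672.36, standard deviation of Z = 60.6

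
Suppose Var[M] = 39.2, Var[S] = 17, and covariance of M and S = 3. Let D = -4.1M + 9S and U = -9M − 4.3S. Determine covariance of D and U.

covariance of D and U = 598.47

By bilinearity, covariance of D and U = ac·Var[M] + bd·Var[S] + (ad+bc)·covariance of M and S, with a=-4.1, b=9, c=-9, d=-4.3.
ac·Var[M] = (-4.1)·(-9)·39.2 = 1446.48
bd·Var[S] = 9·(-4.3)·17 = -657.9
(ad+bc)·covariance of M and S = (-63.37)·3 = -190.11
covariance of D and U = 1446.48 + (-657.9) + (-190.11) = 598.47.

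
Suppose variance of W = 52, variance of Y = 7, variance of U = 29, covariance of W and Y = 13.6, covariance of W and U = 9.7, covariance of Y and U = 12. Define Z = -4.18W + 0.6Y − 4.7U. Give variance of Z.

variance of Z = a²·variance of W + b²·variance of Y + c²·variance of U + 2ab·covariance of W and Y + 2ac·covariance of W and U + 2bc·covariance of Y and U, with a = -4.18, b = 0.6, c = -4.7.
= 908.5648 + 2.52 + 640.61 + (-68.2176) + 381.1324 + (-67.68)
= 1796.9296.

variance of Z = 1796.9296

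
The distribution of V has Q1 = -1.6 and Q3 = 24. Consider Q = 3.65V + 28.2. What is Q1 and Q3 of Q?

Q1(Q) = 22.36, Q3(Q) = 115.8

a = 3.65 > 0: Q1(Q) = a·Q1(V)+b = 22.36, Q3(Q) = a·Q3(V)+b = 115.8.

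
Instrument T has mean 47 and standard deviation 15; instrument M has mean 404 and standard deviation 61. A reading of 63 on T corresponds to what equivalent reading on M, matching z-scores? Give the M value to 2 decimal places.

z = (63 − 47)/15 ≈ 1.0667.
M = 404 + z·61 = 404 + (63 − 47)·61/15 ≈ 469.07.

M = 469.07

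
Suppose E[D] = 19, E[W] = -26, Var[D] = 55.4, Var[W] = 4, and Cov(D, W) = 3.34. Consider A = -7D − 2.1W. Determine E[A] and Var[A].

E[A] = -78.4, Var[A] = 2830.436

E[A] = (-7)·E[D] + (-2.1)·E[W] = (-7)·19 + (-2.1)·(-26) = -78.4.
Var[A] = a²·Var[D] + b²·Var[W] + 2ab·Cov(D, W) with a = -7, b = -2.1.
= (-7)²·55.4 + (-2.1)²·4 + 2·(-7)·(-2.1)·3.34
= 2714.6 + 17.64 + 98.196 = 2830.436.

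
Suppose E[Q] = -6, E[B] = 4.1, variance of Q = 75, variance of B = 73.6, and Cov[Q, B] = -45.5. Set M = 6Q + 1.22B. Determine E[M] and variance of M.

E[M] = -30.998, variance of M = 2143.42624

E[M] = 6·E[Q] + 1.22·E[B] = 6·(-6) + 1.22·4.1 = -30.998.
variance of M = a²·variance of Q + b²·variance of B + 2ab·Cov[Q, B] with a = 6, b = 1.22.
= 6²·75 + 1.22²·73.6 + 2·6·1.22·(-45.5)
= 2700 + 109.54624 + (-666.12) = 2143.42624.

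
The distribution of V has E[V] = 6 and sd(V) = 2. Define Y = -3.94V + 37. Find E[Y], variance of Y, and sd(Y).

Y = -3.94V + 37 is linear with a = -3.94, b = 37.
E[Y] = a·E[V] + b = (-3.94)·6 + 37 = 13.36.
variance of V = 2² = 4.
variance of Y = a²·variance of V = (-3.94)²·4 = 62.0944 (the additive constant 37 does not affect variance).
sd(Y) = |a|·sd(V) = |-3.94|·2 = 7.88.

E[Y] = 13.36, variance of Y = 62.0944, sd(Y) = 7.88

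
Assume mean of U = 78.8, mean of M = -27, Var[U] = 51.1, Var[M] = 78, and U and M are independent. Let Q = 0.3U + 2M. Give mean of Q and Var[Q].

mean of Q = 0.3·mean of U + 2·mean of M = 0.3·78.8 + 2·(-27) = -30.36.
Var[Q] = a²·Var[U] + b²·Var[M] + 2ab·Cov(U, M) with a = 0.3, b = 2.
Independence gives Cov(U, M) = 0.
= 0.3²·51.1 + 2²·78 + 2·0.3·2·0
= 4.599 + 312 + 0 = 316.599.

mean of Q = -30.36, Var[Q] = 316.599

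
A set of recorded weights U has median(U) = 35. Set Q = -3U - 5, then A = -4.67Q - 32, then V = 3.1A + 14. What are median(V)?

median(Q) = (-3)·35 + (-5) = -110.
median(A) = (-4.67)·(-110) + (-32) = 481.7.
median(V) = 3.1·481.7 + 14 = 1507.27.

median(V) = 1507.27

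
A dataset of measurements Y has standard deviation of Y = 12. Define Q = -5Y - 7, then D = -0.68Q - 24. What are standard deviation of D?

standard deviation of Q = |-5|·12 = 60.
standard deviation of D = |-0.68|·60 = 40.8.

standard deviation of D = 40.8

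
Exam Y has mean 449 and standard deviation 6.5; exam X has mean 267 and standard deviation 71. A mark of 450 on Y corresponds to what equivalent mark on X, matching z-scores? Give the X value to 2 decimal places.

z = (450 − 449)/6.5 ≈ 0.1538.
X = 267 + z·71 = 267 + (450 − 449)·71/6.5 ≈ 277.92.

X = 277.92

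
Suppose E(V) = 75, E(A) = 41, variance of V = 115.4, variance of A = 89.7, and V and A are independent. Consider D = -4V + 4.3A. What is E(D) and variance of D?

E(D) = (-4)·E(V) + 4.3·E(A) = (-4)·75 + 4.3·41 = -123.7.
variance of D = a²·variance of V + b²·variance of A + 2ab·Cov(V, A) with a = -4, b = 4.3.
Independence gives Cov(V, A) = 0.
= (-4)²·115.4 + 4.3²·89.7 + 2·(-4)·4.3·0
= 1846.4 + 1658.553 + 0 = 3504.953.

E(D) = -123.7, variance of D = 3504.953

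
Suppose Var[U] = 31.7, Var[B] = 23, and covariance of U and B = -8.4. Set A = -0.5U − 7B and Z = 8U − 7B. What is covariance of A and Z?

covariance of A and Z = 1441.2

By bilinearity, covariance of A and Z = ac·Var[U] + bd·Var[B] + (ad+bc)·covariance of U and B, with a=-0.5, b=-7, c=8, d=-7.
ac·Var[U] = (-0.5)·8·31.7 = -126.8
bd·Var[B] = (-7)·(-7)·23 = 1127
(ad+bc)·covariance of U and B = (-52.5)·(-8.4) = 441
covariance of A and Z = -126.8 + 1127 + 441 = 1441.2.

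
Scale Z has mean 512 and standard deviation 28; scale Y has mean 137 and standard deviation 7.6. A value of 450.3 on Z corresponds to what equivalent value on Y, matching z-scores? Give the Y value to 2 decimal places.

z = (450.3 − 512)/28 ≈ -2.2036.
Y = 137 + z·7.6 = 137 + (450.3 − 512)·7.6/28 ≈ 120.25.

Y = 120.25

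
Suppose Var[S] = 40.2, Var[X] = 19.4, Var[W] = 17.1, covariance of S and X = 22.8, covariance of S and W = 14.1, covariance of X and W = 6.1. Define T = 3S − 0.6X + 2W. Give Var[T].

Var[T] = 509.664

Var[T] = a²·Var[S] + b²·Var[X] + c²·Var[W] + 2ab·covariance of S and X + 2ac·covariance of S and W + 2bc·covariance of X and W, with a = 3, b = -0.6, c = 2.
= 361.8 + 6.984 + 68.4 + (-82.08) + 169.2 + (-14.64)
= 509.664.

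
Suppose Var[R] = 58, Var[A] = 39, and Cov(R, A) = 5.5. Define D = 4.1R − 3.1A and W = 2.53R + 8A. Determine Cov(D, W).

By bilinearity, Cov(D, W) = ac·Var[R] + bd·Var[A] + (ad+bc)·Cov(R, A), with a=4.1, b=-3.1, c=2.53, d=8.
ac·Var[R] = 4.1·2.53·58 = 601.634
bd·Var[A] = (-3.1)·8·39 = -967.2
(ad+bc)·Cov(R, A) = (24.957)·5.5 = 137.2635
Cov(D, W) = 601.634 + (-967.2) + 137.2635 = -228.3025.

Cov(D, W) = -228.3025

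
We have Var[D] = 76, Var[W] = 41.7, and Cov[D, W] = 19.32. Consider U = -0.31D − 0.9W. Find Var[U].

Var[U] = 51.86116

Var[U] = a²·Var[D] + b²·Var[W] + 2ab·Cov[D, W] with a = -0.31, b = -0.9.
= (-0.31)²·76 + (-0.9)²·41.7 + 2·(-0.31)·(-0.9)·19.32
= 7.3036 + 33.777 + 10.78056 = 51.86116.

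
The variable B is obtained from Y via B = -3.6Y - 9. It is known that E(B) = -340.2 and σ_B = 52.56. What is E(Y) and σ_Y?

From B = -3.6Y - 9: E(B) = a·E(Y) + b, so E(Y) = (E(B) − b)/a = (-340.2 − (-9))/(-3.6) = 92.
σ_B = |a|·σ_Y, so σ_Y = 52.56/|-3.6| = 14.6.

E(Y) = 92, σ_Y = 14.6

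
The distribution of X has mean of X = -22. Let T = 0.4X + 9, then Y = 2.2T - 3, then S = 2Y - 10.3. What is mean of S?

mean of T = 0.4·(-22) + 9 = 0.2.
mean of Y = 2.2·0.2 + (-3) = -2.56.
mean of S = 2·(-2.56) + (-10.3) = -15.42.

mean of S = -15.42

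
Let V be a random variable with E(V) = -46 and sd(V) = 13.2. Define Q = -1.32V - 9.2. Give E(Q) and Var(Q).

Q = -1.32V - 9.2 is linear with a = -1.32, b = -9.2.
E(Q) = a·E(V) + b = (-1.32)·(-46) + (-9.2) = 51.52.
Var(V) = 13.2² = 174.24.
Var(Q) = a²·Var(V) = (-1.32)²·174.24 = 303.595776 (the additive constant -9.2 does not affect variance).

E(Q) = 51.52, Var(Q) = 303.595776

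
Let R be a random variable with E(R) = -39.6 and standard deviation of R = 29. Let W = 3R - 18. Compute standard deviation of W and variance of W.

standard deviation of W = 87, variance of W = 7569

W = 3R - 18 is linear with a = 3, b = -18.
standard deviation of W = |a|·standard deviation of R = |3|·29 = 87.
variance of R = 29² = 841.
variance of W = a²·variance of R = 3²·841 = 7569 (the additive constant -18 does not affect variance).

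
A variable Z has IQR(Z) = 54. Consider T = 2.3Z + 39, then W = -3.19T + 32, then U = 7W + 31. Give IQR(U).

IQR(U) = 2773.386

IQR(T) = |2.3|·54 = 124.2.
IQR(W) = |-3.19|·124.2 = 396.198.
IQR(U) = |7|·396.198 = 2773.386.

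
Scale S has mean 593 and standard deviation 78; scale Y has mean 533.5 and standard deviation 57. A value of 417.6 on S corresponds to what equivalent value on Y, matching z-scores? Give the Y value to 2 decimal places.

z = (417.6 − 593)/78 ≈ -2.2487.
Y = 533.5 + z·57 = 533.5 + (417.6 − 593)·57/78 ≈ 405.32.

Y = 405.32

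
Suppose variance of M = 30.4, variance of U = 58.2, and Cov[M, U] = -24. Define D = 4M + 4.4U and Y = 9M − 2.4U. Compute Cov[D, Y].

Cov[D, Y] = -240.192

By bilinearity, Cov[D, Y] = ac·variance of M + bd·variance of U + (ad+bc)·Cov[M, U], with a=4, b=4.4, c=9, d=-2.4.
ac·variance of M = 4·9·30.4 = 1094.4
bd·variance of U = 4.4·(-2.4)·58.2 = -614.592
(ad+bc)·Cov[M, U] = (30)·(-24) = -720
Cov[D, Y] = 1094.4 + (-614.592) + (-720) = -240.192.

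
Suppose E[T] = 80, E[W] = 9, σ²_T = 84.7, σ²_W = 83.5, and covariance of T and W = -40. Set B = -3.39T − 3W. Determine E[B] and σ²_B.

E[B] = (-3.39)·E[T] + (-3)·E[W] = (-3.39)·80 + (-3)·9 = -298.2.
σ²_B = a²·σ²_T + b²·σ²_W + 2ab·covariance of T and W with a = -3.39, b = -3.
= (-3.39)²·84.7 + (-3)²·83.5 + 2·(-3.39)·(-3)·(-40)
= 973.38087 + 751.5 + (-813.6) = 911.28087.

E[B] = -298.2, σ²_B = 911.28087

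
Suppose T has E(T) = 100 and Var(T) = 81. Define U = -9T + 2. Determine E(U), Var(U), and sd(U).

E(U) = -898, Var(U) = 6561, sd(U) = 81

U = -9T + 2 is linear with a = -9, b = 2.
E(U) = a·E(T) + b = (-9)·100 + 2 = -898.
Var(U) = a²·Var(T) = (-9)²·81 = 6561 (the additive constant 2 does not affect variance).
sd(T) = √81 = 9.
sd(U) = |a|·sd(T) = |-9|·9 = 81.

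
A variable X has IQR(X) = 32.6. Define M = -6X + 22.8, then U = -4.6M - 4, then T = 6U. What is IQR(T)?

IQR(M) = |-6|·32.6 = 195.6.
IQR(U) = |-4.6|·195.6 = 899.76.
IQR(T) = |6|·899.76 = 5398.56.

IQR(T) = 5398.56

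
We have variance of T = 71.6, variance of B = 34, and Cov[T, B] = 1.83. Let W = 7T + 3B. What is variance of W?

variance of W = 3891.26

variance of W = a²·variance of T + b²·variance of B + 2ab·Cov[T, B] with a = 7, b = 3.
= 7²·71.6 + 3²·34 + 2·7·3·1.83
= 3508.4 + 306 + 76.86 = 3891.26.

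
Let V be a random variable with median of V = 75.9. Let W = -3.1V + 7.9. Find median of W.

median of W = -227.39

A linear map preserves order up to sign, so median of W = a·median of V + b = (-3.1)·75.9 + 7.9 = -227.39.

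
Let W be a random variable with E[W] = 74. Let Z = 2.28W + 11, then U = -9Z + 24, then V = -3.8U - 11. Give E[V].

E[Z] = 2.28·74 + 11 = 179.72.
E[U] = (-9)·179.72 + 24 = -1593.48.
E[V] = (-3.8)·(-1593.48) + (-11) = 6044.224.

E[V] = 6044.224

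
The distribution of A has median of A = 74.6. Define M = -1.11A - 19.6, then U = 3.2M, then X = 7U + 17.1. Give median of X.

median of X = -2276.7944

median of M = (-1.11)·74.6 + (-19.6) = -102.406.
median of U = 3.2·(-102.406) = -327.6992.
median of X = 7·(-327.6992) + 17.1 = -2276.7944.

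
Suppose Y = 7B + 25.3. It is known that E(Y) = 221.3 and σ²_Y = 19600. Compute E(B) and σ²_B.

From Y = 7B + 25.3: E(Y) = a·E(B) + b, so E(B) = (E(Y) − b)/a = (221.3 − 25.3)/7 = 28.
σ²_Y = a²·σ²_B, so σ²_B = 19600/7² = 400.

E(B) = 28, σ²_B = 400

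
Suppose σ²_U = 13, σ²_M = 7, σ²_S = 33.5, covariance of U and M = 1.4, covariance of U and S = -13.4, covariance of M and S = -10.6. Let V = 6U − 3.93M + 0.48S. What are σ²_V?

σ²_V = a²·σ²_U + b²·σ²_M + c²·σ²_S + 2ab·covariance of U and M + 2ac·covariance of U and S + 2bc·covariance of M and S, with a = 6, b = -3.93, c = 0.48.
= 468 + 108.1143 + 7.7184 + (-66.024) + (-77.184) + 39.99168
= 480.61638.

σ²_V = 480.61638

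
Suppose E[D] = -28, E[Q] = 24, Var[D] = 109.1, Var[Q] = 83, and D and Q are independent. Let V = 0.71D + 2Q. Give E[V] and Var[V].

E[V] = 0.71·E[D] + 2·E[Q] = 0.71·(-28) + 2·24 = 28.12.
Var[V] = a²·Var[D] + b²·Var[Q] + 2ab·covariance of D and Q with a = 0.71, b = 2.
Independence gives covariance of D and Q = 0.
= 0.71²·109.1 + 2²·83 + 2·0.71·2·0
= 54.99731 + 332 + 0 = 386.99731.

E[V] = 28.12, Var[V] = 386.99731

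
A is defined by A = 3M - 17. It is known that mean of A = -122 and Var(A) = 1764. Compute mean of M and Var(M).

mean of M = -35, Var(M) = 196

From A = 3M - 17: mean of A = a·mean of M + b, so mean of M = (mean of A − b)/a = (-122 − (-17))/3 = -35.
Var(A) = a²·Var(M), so Var(M) = 1764/3² = 196.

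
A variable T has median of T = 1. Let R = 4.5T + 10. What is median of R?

A linear map preserves order up to sign, so median of R = a·median of T + b = 4.5·1 + 10 = 14.5.

median of R = 14.5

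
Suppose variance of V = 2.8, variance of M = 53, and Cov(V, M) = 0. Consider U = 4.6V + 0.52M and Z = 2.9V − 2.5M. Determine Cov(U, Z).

Cov(U, Z) = -31.548

By bilinearity, Cov(U, Z) = ac·variance of V + bd·variance of M + (ad+bc)·Cov(V, M), with a=4.6, b=0.52, c=2.9, d=-2.5.
ac·variance of V = 4.6·2.9·2.8 = 37.352
bd·variance of M = 0.52·(-2.5)·53 = -68.9
(ad+bc)·Cov(V, M) = (-9.992)·0 = 0
Cov(U, Z) = 37.352 + (-68.9) + 0 = -31.548.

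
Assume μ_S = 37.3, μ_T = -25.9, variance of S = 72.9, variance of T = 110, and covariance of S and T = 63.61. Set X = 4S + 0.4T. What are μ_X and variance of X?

μ_X = 138.84, variance of X = 1387.552

μ_X = 4·μ_S + 0.4·μ_T = 4·37.3 + 0.4·(-25.9) = 138.84.
variance of X = a²·variance of S + b²·variance of T + 2ab·covariance of S and T with a = 4, b = 0.4.
= 4²·72.9 + 0.4²·110 + 2·4·0.4·63.61
= 1166.4 + 17.6 + 203.552 = 1387.552.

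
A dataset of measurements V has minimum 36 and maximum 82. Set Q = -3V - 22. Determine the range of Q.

Range of V = 82 − 36 = 46.
Range(Q) = |a|·Range(V) = |-3|·46 = 138.

Range(Q) = 138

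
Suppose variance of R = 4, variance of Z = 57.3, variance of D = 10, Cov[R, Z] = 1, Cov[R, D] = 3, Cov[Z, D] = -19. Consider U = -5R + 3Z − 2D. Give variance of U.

variance of U = 913.7

variance of U = a²·variance of R + b²·variance of Z + c²·variance of D + 2ab·Cov[R, Z] + 2ac·Cov[R, D] + 2bc·Cov[Z, D], with a = -5, b = 3, c = -2.
= 100 + 515.7 + 40 + (-30) + 60 + 228
= 913.7.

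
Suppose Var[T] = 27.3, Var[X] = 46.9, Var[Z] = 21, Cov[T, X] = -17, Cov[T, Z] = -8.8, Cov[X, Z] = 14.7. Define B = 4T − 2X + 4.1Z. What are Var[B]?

Var[B] = 719.69

Var[B] = a²·Var[T] + b²·Var[X] + c²·Var[Z] + 2ab·Cov[T, X] + 2ac·Cov[T, Z] + 2bc·Cov[X, Z], with a = 4, b = -2, c = 4.1.
= 436.8 + 187.6 + 353.01 + 272 + (-288.64) + (-241.08)
= 719.69.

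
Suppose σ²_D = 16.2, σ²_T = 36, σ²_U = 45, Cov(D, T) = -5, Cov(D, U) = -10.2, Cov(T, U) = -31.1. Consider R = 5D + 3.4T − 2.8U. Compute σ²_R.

σ²_R = a²·σ²_D + b²·σ²_T + c²·σ²_U + 2ab·Cov(D, T) + 2ac·Cov(D, U) + 2bc·Cov(T, U), with a = 5, b = 3.4, c = -2.8.
= 405 + 416.16 + 352.8 + (-170) + 285.6 + 592.144
= 1881.704.

σ²_R = 1881.704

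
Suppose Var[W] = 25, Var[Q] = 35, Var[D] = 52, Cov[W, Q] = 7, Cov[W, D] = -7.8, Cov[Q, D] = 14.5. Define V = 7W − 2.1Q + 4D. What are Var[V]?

Var[V] = 1325.15

Var[V] = a²·Var[W] + b²·Var[Q] + c²·Var[D] + 2ab·Cov[W, Q] + 2ac·Cov[W, D] + 2bc·Cov[Q, D], with a = 7, b = -2.1, c = 4.
= 1225 + 154.35 + 832 + (-205.8) + (-436.8) + (-243.6)
= 1325.15.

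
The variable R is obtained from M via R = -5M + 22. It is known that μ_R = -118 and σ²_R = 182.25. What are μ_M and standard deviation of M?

From R = -5M + 22: μ_R = a·μ_M + b, so μ_M = (μ_R − b)/a = (-118 − 22)/(-5) = 28.
standard deviation of R = √182.25 = 13.5.
standard deviation of R = |a|·standard deviation of M, so standard deviation of M = 13.5/|-5| = 2.7.

μ_M = 28, standard deviation of M = 2.7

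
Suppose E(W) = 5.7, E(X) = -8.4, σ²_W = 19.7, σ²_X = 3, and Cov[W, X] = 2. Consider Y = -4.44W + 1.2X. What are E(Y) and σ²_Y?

E(Y) = (-4.44)·E(W) + 1.2·E(X) = (-4.44)·5.7 + 1.2·(-8.4) = -35.388.
σ²_Y = a²·σ²_W + b²·σ²_X + 2ab·Cov[W, X] with a = -4.44, b = 1.2.
= (-4.44)²·19.7 + 1.2²·3 + 2·(-4.44)·1.2·2
= 388.35792 + 4.32 + (-21.312) = 371.36592.

E(Y) = -35.388, σ²_Y = 371.36592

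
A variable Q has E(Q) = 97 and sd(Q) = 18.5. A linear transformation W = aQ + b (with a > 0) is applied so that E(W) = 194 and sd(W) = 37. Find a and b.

a = 2, b = 0

sd(W) = a·sd(Q) (a > 0), so a = 37/18.5 = 2.
E(W) = a·E(Q) + b, so b = 194 − 2·97 = 0.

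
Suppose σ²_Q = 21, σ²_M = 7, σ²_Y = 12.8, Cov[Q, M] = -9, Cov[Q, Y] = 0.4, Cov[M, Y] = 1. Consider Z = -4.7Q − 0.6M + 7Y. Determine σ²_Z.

σ²_Z = 1008.13

σ²_Z = a²·σ²_Q + b²·σ²_M + c²·σ²_Y + 2ab·Cov[Q, M] + 2ac·Cov[Q, Y] + 2bc·Cov[M, Y], with a = -4.7, b = -0.6, c = 7.
= 463.89 + 2.52 + 627.2 + (-50.76) + (-26.32) + (-8.4)
= 1008.13.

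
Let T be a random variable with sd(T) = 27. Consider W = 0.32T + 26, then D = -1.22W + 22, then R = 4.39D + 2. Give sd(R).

sd(R) = 46.274112

sd(W) = |0.32|·27 = 8.64.
sd(D) = |-1.22|·8.64 = 10.5408.
sd(R) = |4.39|·10.5408 = 46.274112.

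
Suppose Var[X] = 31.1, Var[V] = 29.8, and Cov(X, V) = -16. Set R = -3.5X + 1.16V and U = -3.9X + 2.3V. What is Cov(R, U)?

Cov(R, U) = 705.2054

By bilinearity, Cov(R, U) = ac·Var[X] + bd·Var[V] + (ad+bc)·Cov(X, V), with a=-3.5, b=1.16, c=-3.9, d=2.3.
ac·Var[X] = (-3.5)·(-3.9)·31.1 = 424.515
bd·Var[V] = 1.16·2.3·29.8 = 79.5064
(ad+bc)·Cov(X, V) = (-12.574)·(-16) = 201.184
Cov(R, U) = 424.515 + 79.5064 + 201.184 = 705.2054.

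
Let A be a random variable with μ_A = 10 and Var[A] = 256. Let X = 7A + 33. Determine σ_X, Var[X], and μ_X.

σ_X = 112, Var[X] = 12544, μ_X = 103

X = 7A + 33 is linear with a = 7, b = 33.
σ_A = √256 = 16.
σ_X = |a|·σ_A = |7|·16 = 112.
Var[X] = a²·Var[A] = 7²·256 = 12544 (the additive constant 33 does not affect variance).
μ_X = a·μ_A + b = 7·10 + 33 = 103.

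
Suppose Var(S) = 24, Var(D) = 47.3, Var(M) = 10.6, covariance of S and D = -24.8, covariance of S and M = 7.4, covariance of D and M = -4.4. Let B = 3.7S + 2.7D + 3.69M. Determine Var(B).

Var(B) = 436.59366

Var(B) = a²·Var(S) + b²·Var(D) + c²·Var(M) + 2ab·covariance of S and D + 2ac·covariance of S and M + 2bc·covariance of D and M, with a = 3.7, b = 2.7, c = 3.69.
= 328.56 + 344.817 + 144.33066 + (-495.504) + 202.0644 + (-87.6744)
= 436.59366.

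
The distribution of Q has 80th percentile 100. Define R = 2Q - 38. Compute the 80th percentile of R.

Since a = 2 > 0 the transformation is increasing, so the 80th percentile of R = a·(P_{80} of Q) + b = 2·100 + (-38) = 162.

80th percentile of R = 162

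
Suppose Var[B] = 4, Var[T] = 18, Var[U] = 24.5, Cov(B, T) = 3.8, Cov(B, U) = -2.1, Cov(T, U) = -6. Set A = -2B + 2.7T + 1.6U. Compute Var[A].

Var[A] = 130.5

Var[A] = a²·Var[B] + b²·Var[T] + c²·Var[U] + 2ab·Cov(B, T) + 2ac·Cov(B, U) + 2bc·Cov(T, U), with a = -2, b = 2.7, c = 1.6.
= 16 + 131.22 + 62.72 + (-41.04) + 13.44 + (-51.84)
= 130.5.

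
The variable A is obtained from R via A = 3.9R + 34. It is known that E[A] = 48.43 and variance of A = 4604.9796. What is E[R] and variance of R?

E[R] = 3.7, variance of R = 302.76

From A = 3.9R + 34: E[A] = a·E[R] + b, so E[R] = (E[A] − b)/a = (48.43 − 34)/3.9 = 3.7.
variance of A = a²·variance of R, so variance of R = 4604.9796/3.9² = 302.76.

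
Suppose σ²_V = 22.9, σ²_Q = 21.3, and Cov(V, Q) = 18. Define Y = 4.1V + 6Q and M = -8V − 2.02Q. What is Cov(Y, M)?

By bilinearity, Cov(Y, M) = ac·σ²_V + bd·σ²_Q + (ad+bc)·Cov(V, Q), with a=4.1, b=6, c=-8, d=-2.02.
ac·σ²_V = 4.1·(-8)·22.9 = -751.12
bd·σ²_Q = 6·(-2.02)·21.3 = -258.156
(ad+bc)·Cov(V, Q) = (-56.282)·18 = -1013.076
Cov(Y, M) = -751.12 + (-258.156) + (-1013.076) = -2022.352.

Cov(Y, M) = -2022.352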